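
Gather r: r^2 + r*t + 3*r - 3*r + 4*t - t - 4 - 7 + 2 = r^2 + r*t + 3*t - 9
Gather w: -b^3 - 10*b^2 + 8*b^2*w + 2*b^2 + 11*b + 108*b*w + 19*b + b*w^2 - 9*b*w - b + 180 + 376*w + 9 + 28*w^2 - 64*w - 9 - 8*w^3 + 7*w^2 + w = -b^3 - 8*b^2 + 29*b - 8*w^3 + w^2*(b + 35) + w*(8*b^2 + 99*b + 313) + 180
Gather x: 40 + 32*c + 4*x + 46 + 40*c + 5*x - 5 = 72*c + 9*x + 81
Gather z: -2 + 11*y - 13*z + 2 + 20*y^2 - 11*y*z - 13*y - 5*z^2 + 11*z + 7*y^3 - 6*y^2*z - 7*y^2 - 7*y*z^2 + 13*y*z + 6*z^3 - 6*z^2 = 7*y^3 + 13*y^2 - 2*y + 6*z^3 + z^2*(-7*y - 11) + z*(-6*y^2 + 2*y - 2)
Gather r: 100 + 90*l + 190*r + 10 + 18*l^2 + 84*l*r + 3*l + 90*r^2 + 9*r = 18*l^2 + 93*l + 90*r^2 + r*(84*l + 199) + 110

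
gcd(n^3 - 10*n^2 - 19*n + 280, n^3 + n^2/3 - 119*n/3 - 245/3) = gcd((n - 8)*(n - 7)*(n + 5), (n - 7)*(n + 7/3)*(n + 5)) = n^2 - 2*n - 35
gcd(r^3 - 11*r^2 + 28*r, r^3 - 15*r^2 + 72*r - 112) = r^2 - 11*r + 28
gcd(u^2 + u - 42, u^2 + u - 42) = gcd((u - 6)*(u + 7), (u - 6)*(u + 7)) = u^2 + u - 42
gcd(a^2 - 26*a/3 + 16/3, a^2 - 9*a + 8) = a - 8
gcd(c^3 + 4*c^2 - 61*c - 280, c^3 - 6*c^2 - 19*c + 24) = c - 8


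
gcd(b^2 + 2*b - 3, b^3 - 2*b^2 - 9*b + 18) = b + 3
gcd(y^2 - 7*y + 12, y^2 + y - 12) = y - 3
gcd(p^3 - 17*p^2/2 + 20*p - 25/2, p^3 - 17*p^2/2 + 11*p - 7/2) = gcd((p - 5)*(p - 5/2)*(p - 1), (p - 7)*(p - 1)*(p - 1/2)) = p - 1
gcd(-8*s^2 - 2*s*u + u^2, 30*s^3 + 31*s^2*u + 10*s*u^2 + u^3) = 2*s + u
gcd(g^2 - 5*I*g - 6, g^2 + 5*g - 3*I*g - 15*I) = g - 3*I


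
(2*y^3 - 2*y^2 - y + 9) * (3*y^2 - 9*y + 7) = 6*y^5 - 24*y^4 + 29*y^3 + 22*y^2 - 88*y + 63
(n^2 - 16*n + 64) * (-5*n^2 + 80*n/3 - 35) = -5*n^4 + 320*n^3/3 - 2345*n^2/3 + 6800*n/3 - 2240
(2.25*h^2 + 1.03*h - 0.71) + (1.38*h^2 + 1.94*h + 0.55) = 3.63*h^2 + 2.97*h - 0.16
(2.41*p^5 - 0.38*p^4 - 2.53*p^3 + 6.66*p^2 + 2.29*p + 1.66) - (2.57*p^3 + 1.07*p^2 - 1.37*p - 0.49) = 2.41*p^5 - 0.38*p^4 - 5.1*p^3 + 5.59*p^2 + 3.66*p + 2.15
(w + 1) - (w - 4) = 5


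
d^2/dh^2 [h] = 0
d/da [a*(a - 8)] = 2*a - 8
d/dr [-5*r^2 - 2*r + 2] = -10*r - 2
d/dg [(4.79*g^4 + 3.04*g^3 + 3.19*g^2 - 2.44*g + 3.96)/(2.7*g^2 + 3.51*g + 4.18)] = (25.866*g^5 + 58.6467*g^4 + 101.4296*g^3 + 55.9065*g^2 + 5.2844*g - 24.0988)/(7.29*g^4 + 18.954*g^3 + 34.8921*g^2 + 29.3436*g + 17.4724)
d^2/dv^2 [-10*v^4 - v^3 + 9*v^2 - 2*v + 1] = -120*v^2 - 6*v + 18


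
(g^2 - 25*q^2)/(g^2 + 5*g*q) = (g - 5*q)/g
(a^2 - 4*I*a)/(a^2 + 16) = a/(a + 4*I)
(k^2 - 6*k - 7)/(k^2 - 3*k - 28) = (k + 1)/(k + 4)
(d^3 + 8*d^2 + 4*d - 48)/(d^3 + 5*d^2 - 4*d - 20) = (d^2 + 10*d + 24)/(d^2 + 7*d + 10)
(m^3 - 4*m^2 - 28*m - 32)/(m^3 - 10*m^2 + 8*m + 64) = (m + 2)/(m - 4)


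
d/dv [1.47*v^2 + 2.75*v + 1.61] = 2.94*v + 2.75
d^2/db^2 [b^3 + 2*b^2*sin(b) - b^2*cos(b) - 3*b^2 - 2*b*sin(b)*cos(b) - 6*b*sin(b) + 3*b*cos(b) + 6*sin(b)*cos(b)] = -2*b^2*sin(b) + b^2*cos(b) + 10*b*sin(b) + 4*b*sin(2*b) + 5*b*cos(b) + 6*b - 2*sin(b) - 12*sin(2*b) - 14*cos(b) - 4*cos(2*b) - 6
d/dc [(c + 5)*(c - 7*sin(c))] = c - (c + 5)*(7*cos(c) - 1) - 7*sin(c)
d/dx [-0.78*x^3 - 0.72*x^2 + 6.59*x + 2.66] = -2.34*x^2 - 1.44*x + 6.59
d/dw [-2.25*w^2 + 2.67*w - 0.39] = 2.67 - 4.5*w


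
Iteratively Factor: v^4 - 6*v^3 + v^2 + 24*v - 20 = (v + 2)*(v^3 - 8*v^2 + 17*v - 10) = (v - 5)*(v + 2)*(v^2 - 3*v + 2) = (v - 5)*(v - 2)*(v + 2)*(v - 1)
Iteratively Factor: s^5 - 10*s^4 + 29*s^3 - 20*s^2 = (s)*(s^4 - 10*s^3 + 29*s^2 - 20*s) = s*(s - 5)*(s^3 - 5*s^2 + 4*s) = s*(s - 5)*(s - 4)*(s^2 - s) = s^2*(s - 5)*(s - 4)*(s - 1)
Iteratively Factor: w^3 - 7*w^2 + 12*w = (w)*(w^2 - 7*w + 12) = w*(w - 4)*(w - 3)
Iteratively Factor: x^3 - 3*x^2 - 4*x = (x + 1)*(x^2 - 4*x) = x*(x + 1)*(x - 4)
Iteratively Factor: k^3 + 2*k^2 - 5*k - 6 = (k + 1)*(k^2 + k - 6) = (k + 1)*(k + 3)*(k - 2)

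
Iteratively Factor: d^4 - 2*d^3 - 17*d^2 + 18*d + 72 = (d + 2)*(d^3 - 4*d^2 - 9*d + 36) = (d - 4)*(d + 2)*(d^2 - 9) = (d - 4)*(d - 3)*(d + 2)*(d + 3)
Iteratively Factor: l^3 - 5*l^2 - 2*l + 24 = (l - 4)*(l^2 - l - 6) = (l - 4)*(l - 3)*(l + 2)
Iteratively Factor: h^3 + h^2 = (h + 1)*(h^2) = h*(h + 1)*(h)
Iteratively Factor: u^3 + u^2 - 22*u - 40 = (u + 2)*(u^2 - u - 20) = (u + 2)*(u + 4)*(u - 5)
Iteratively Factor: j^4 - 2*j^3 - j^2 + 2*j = (j - 2)*(j^3 - j) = (j - 2)*(j + 1)*(j^2 - j) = j*(j - 2)*(j + 1)*(j - 1)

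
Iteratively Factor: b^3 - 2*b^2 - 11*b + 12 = (b - 4)*(b^2 + 2*b - 3) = (b - 4)*(b + 3)*(b - 1)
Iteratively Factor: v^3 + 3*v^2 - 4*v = (v + 4)*(v^2 - v) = v*(v + 4)*(v - 1)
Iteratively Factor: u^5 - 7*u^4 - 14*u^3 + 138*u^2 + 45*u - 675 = (u - 3)*(u^4 - 4*u^3 - 26*u^2 + 60*u + 225) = (u - 3)*(u + 3)*(u^3 - 7*u^2 - 5*u + 75) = (u - 5)*(u - 3)*(u + 3)*(u^2 - 2*u - 15) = (u - 5)^2*(u - 3)*(u + 3)*(u + 3)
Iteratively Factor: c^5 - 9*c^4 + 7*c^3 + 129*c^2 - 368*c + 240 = (c + 4)*(c^4 - 13*c^3 + 59*c^2 - 107*c + 60) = (c - 3)*(c + 4)*(c^3 - 10*c^2 + 29*c - 20) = (c - 4)*(c - 3)*(c + 4)*(c^2 - 6*c + 5) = (c - 4)*(c - 3)*(c - 1)*(c + 4)*(c - 5)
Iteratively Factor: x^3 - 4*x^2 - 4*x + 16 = (x + 2)*(x^2 - 6*x + 8) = (x - 4)*(x + 2)*(x - 2)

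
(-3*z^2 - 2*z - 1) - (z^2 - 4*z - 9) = -4*z^2 + 2*z + 8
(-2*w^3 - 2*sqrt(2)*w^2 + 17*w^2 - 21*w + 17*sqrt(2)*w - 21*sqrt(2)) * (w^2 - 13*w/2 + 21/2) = -2*w^5 - 2*sqrt(2)*w^4 + 30*w^4 - 305*w^3/2 + 30*sqrt(2)*w^3 - 305*sqrt(2)*w^2/2 + 315*w^2 - 441*w/2 + 315*sqrt(2)*w - 441*sqrt(2)/2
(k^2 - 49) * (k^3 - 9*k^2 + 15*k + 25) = k^5 - 9*k^4 - 34*k^3 + 466*k^2 - 735*k - 1225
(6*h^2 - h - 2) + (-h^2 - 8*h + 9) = 5*h^2 - 9*h + 7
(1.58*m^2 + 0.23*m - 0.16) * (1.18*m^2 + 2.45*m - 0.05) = 1.8644*m^4 + 4.1424*m^3 + 0.2957*m^2 - 0.4035*m + 0.008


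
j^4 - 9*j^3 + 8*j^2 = j^2*(j - 8)*(j - 1)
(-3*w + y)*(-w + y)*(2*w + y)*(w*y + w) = 6*w^4*y + 6*w^4 - 5*w^3*y^2 - 5*w^3*y - 2*w^2*y^3 - 2*w^2*y^2 + w*y^4 + w*y^3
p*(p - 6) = p^2 - 6*p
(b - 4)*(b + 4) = b^2 - 16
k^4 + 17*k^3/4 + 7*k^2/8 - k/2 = k*(k - 1/4)*(k + 1/2)*(k + 4)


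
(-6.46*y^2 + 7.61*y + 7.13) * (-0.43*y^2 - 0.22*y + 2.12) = 2.7778*y^4 - 1.8511*y^3 - 18.4353*y^2 + 14.5646*y + 15.1156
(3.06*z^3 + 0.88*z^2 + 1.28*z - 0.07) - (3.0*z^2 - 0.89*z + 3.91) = 3.06*z^3 - 2.12*z^2 + 2.17*z - 3.98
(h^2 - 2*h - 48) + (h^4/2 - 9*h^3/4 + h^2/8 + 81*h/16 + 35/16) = h^4/2 - 9*h^3/4 + 9*h^2/8 + 49*h/16 - 733/16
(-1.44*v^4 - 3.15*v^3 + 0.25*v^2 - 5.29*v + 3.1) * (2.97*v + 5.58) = -4.2768*v^5 - 17.3907*v^4 - 16.8345*v^3 - 14.3163*v^2 - 20.3112*v + 17.298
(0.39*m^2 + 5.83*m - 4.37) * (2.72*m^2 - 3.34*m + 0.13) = 1.0608*m^4 + 14.555*m^3 - 31.3079*m^2 + 15.3537*m - 0.5681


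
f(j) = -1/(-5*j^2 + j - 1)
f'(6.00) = 0.00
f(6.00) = 0.01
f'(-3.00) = 0.01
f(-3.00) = 0.02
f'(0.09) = 0.11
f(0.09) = 1.05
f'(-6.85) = 0.00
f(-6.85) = 0.00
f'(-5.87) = 0.00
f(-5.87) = 0.01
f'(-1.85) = 0.05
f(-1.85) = 0.05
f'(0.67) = -0.86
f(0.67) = 0.39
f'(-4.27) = 0.00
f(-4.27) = 0.01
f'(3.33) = -0.01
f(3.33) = 0.02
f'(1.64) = -0.09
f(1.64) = 0.08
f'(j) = -(10*j - 1)/(-5*j^2 + j - 1)^2 = (1 - 10*j)/(5*j^2 - j + 1)^2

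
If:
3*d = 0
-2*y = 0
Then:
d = 0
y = 0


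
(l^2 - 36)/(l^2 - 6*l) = (l + 6)/l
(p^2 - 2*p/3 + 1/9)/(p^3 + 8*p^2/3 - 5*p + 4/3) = (p - 1/3)/(p^2 + 3*p - 4)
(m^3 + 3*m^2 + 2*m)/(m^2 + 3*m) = (m^2 + 3*m + 2)/(m + 3)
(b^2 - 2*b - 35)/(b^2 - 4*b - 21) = (b + 5)/(b + 3)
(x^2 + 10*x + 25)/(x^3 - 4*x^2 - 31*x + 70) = (x + 5)/(x^2 - 9*x + 14)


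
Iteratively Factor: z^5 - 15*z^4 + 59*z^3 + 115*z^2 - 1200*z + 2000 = (z - 5)*(z^4 - 10*z^3 + 9*z^2 + 160*z - 400) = (z - 5)^2*(z^3 - 5*z^2 - 16*z + 80) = (z - 5)^2*(z + 4)*(z^2 - 9*z + 20) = (z - 5)^3*(z + 4)*(z - 4)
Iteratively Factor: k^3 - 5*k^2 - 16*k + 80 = (k + 4)*(k^2 - 9*k + 20) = (k - 4)*(k + 4)*(k - 5)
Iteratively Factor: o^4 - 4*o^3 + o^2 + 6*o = (o - 2)*(o^3 - 2*o^2 - 3*o) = (o - 2)*(o + 1)*(o^2 - 3*o) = (o - 3)*(o - 2)*(o + 1)*(o)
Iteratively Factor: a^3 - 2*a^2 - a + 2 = (a + 1)*(a^2 - 3*a + 2) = (a - 2)*(a + 1)*(a - 1)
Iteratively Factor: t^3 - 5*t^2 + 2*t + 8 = (t - 2)*(t^2 - 3*t - 4) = (t - 4)*(t - 2)*(t + 1)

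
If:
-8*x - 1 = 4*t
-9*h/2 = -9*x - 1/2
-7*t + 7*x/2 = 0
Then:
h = -4/45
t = -1/20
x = -1/10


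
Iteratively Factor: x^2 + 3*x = (x + 3)*(x)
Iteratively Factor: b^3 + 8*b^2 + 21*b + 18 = (b + 3)*(b^2 + 5*b + 6) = (b + 2)*(b + 3)*(b + 3)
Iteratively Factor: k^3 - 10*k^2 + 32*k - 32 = (k - 4)*(k^2 - 6*k + 8) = (k - 4)*(k - 2)*(k - 4)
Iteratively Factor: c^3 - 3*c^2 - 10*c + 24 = (c + 3)*(c^2 - 6*c + 8) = (c - 4)*(c + 3)*(c - 2)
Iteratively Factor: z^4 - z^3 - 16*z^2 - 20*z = (z)*(z^3 - z^2 - 16*z - 20) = z*(z + 2)*(z^2 - 3*z - 10) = z*(z + 2)^2*(z - 5)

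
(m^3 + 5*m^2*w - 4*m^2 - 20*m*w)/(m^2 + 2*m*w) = (m^2 + 5*m*w - 4*m - 20*w)/(m + 2*w)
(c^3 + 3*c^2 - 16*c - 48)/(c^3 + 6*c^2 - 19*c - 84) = (c + 4)/(c + 7)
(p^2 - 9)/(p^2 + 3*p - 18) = (p + 3)/(p + 6)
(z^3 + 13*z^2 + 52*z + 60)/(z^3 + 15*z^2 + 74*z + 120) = (z + 2)/(z + 4)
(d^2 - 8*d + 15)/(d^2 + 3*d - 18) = (d - 5)/(d + 6)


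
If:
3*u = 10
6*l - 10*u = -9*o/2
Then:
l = 50/9 - 3*o/4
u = 10/3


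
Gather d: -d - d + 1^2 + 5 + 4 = 10 - 2*d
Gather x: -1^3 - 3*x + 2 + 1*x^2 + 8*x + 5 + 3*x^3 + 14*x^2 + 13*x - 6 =3*x^3 + 15*x^2 + 18*x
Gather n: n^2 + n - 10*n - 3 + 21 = n^2 - 9*n + 18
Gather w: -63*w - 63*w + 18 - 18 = -126*w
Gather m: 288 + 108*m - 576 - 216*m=-108*m - 288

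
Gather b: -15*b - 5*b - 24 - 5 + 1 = -20*b - 28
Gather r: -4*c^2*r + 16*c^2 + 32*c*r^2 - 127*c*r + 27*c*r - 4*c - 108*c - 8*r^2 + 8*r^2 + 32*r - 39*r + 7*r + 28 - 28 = 16*c^2 + 32*c*r^2 - 112*c + r*(-4*c^2 - 100*c)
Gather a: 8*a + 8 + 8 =8*a + 16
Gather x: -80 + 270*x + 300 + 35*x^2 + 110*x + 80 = 35*x^2 + 380*x + 300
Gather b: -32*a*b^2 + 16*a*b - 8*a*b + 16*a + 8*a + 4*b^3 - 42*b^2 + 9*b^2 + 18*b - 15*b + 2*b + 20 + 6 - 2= 24*a + 4*b^3 + b^2*(-32*a - 33) + b*(8*a + 5) + 24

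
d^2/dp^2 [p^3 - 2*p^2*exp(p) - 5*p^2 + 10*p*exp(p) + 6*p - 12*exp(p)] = -2*p^2*exp(p) + 2*p*exp(p) + 6*p + 4*exp(p) - 10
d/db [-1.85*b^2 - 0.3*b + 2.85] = -3.7*b - 0.3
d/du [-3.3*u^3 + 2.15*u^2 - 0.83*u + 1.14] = -9.9*u^2 + 4.3*u - 0.83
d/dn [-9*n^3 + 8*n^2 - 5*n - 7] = -27*n^2 + 16*n - 5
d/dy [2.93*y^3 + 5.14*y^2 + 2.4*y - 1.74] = 8.79*y^2 + 10.28*y + 2.4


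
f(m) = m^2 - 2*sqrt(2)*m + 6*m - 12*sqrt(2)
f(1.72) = -8.56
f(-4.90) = -8.50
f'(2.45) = 8.07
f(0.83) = -13.65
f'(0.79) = 4.75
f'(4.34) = 11.85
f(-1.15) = -19.30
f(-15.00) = 160.46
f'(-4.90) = -6.63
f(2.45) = -3.20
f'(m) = 2*m - 2*sqrt(2) + 6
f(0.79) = -13.84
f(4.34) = 15.63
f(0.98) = -12.90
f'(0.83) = 4.83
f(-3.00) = -17.49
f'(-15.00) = -26.83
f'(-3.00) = -2.83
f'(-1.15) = 0.87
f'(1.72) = 6.61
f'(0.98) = 5.13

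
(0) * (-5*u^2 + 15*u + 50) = 0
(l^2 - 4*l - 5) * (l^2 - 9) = l^4 - 4*l^3 - 14*l^2 + 36*l + 45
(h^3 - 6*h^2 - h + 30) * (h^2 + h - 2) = h^5 - 5*h^4 - 9*h^3 + 41*h^2 + 32*h - 60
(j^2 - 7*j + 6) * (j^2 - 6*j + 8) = j^4 - 13*j^3 + 56*j^2 - 92*j + 48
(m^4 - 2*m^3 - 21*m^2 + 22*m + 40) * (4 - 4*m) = -4*m^5 + 12*m^4 + 76*m^3 - 172*m^2 - 72*m + 160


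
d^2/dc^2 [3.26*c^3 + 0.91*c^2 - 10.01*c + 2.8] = 19.56*c + 1.82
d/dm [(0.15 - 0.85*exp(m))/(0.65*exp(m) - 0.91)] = 0.676*exp(m)/(0.65*exp(m) - 0.91)^2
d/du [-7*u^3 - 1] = -21*u^2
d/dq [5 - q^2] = -2*q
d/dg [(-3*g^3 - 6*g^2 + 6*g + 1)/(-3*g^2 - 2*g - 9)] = (9*g^4 + 12*g^3 + 111*g^2 + 114*g - 52)/(9*g^4 + 12*g^3 + 58*g^2 + 36*g + 81)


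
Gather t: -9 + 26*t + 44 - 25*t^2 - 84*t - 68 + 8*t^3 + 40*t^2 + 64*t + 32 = 8*t^3 + 15*t^2 + 6*t - 1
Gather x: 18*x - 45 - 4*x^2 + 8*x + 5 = -4*x^2 + 26*x - 40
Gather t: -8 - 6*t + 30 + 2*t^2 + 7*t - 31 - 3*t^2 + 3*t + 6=-t^2 + 4*t - 3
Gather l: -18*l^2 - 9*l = -18*l^2 - 9*l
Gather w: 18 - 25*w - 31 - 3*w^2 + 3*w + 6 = -3*w^2 - 22*w - 7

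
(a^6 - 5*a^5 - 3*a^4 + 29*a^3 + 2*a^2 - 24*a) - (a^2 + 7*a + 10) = a^6 - 5*a^5 - 3*a^4 + 29*a^3 + a^2 - 31*a - 10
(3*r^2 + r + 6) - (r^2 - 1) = 2*r^2 + r + 7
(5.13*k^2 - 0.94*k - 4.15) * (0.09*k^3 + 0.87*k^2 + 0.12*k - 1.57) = 0.4617*k^5 + 4.3785*k^4 - 0.5757*k^3 - 11.7774*k^2 + 0.9778*k + 6.5155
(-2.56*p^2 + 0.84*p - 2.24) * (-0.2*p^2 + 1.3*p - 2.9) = 0.512*p^4 - 3.496*p^3 + 8.964*p^2 - 5.348*p + 6.496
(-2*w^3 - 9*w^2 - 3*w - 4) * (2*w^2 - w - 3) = -4*w^5 - 16*w^4 + 9*w^3 + 22*w^2 + 13*w + 12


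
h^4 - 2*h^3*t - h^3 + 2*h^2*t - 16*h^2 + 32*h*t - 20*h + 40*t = (h - 5)*(h + 2)^2*(h - 2*t)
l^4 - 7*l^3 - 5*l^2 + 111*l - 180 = (l - 5)*(l - 3)^2*(l + 4)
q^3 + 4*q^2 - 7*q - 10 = (q - 2)*(q + 1)*(q + 5)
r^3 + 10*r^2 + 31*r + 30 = (r + 2)*(r + 3)*(r + 5)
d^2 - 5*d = d*(d - 5)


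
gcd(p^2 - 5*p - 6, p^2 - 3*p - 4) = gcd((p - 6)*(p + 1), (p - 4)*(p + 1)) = p + 1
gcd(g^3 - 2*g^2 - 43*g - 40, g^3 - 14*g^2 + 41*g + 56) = g^2 - 7*g - 8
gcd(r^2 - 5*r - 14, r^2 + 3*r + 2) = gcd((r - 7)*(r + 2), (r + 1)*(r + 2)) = r + 2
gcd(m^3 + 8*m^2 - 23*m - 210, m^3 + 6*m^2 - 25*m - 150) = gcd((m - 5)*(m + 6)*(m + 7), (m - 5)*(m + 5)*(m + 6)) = m^2 + m - 30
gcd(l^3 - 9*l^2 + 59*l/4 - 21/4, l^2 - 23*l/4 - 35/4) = l - 7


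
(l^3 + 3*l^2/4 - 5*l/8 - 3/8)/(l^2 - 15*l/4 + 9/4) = (2*l^2 + 3*l + 1)/(2*(l - 3))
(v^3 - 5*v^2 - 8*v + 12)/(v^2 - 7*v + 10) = (v^3 - 5*v^2 - 8*v + 12)/(v^2 - 7*v + 10)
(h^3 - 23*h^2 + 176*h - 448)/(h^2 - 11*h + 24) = (h^2 - 15*h + 56)/(h - 3)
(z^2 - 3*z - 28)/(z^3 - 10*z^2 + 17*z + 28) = (z + 4)/(z^2 - 3*z - 4)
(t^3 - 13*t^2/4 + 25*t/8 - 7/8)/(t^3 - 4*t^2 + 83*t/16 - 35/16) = 2*(2*t - 1)/(4*t - 5)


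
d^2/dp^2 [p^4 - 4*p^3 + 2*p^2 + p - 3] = 12*p^2 - 24*p + 4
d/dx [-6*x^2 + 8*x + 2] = 8 - 12*x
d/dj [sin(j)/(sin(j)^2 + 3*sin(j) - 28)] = (cos(j)^2 - 29)*cos(j)/((sin(j) - 4)^2*(sin(j) + 7)^2)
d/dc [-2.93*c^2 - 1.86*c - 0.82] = -5.86*c - 1.86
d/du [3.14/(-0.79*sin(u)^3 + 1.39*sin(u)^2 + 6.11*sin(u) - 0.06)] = (7.4418*sin(u)^2 - 8.7292*sin(u) - 19.1854)*cos(u)/(0.79*sin(u)^3 - 1.39*sin(u)^2 - 6.11*sin(u) + 0.06)^2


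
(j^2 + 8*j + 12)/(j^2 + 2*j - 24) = (j + 2)/(j - 4)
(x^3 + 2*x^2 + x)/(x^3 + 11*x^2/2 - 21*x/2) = 2*(x^2 + 2*x + 1)/(2*x^2 + 11*x - 21)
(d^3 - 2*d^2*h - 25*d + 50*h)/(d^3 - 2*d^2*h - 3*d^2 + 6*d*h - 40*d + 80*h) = (d - 5)/(d - 8)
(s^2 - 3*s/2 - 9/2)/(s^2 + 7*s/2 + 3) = (s - 3)/(s + 2)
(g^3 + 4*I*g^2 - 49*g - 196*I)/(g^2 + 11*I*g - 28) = (g^2 - 49)/(g + 7*I)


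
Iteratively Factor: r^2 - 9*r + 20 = (r - 4)*(r - 5)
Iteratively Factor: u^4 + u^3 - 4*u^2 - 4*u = (u + 2)*(u^3 - u^2 - 2*u) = (u + 1)*(u + 2)*(u^2 - 2*u) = (u - 2)*(u + 1)*(u + 2)*(u)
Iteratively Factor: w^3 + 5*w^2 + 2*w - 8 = (w + 2)*(w^2 + 3*w - 4) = (w - 1)*(w + 2)*(w + 4)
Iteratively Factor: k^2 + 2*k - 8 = (k - 2)*(k + 4)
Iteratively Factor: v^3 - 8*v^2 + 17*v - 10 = (v - 1)*(v^2 - 7*v + 10) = (v - 2)*(v - 1)*(v - 5)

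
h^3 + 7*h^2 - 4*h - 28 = (h - 2)*(h + 2)*(h + 7)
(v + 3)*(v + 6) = v^2 + 9*v + 18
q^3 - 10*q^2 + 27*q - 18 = (q - 6)*(q - 3)*(q - 1)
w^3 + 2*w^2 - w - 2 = (w - 1)*(w + 1)*(w + 2)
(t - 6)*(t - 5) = t^2 - 11*t + 30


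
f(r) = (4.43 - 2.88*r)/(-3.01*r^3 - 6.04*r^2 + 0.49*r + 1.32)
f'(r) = (4.43 - 2.88*r)*(9.03*r^2 + 12.08*r - 0.49)/(-3.01*r^3 - 6.04*r^2 + 0.49*r + 1.32)^2 - 2.88/(-3.01*r^3 - 6.04*r^2 + 0.49*r + 1.32) = (-17.3376*r^3 + 22.6077*r^2 + 53.5144*r - 5.9723)/(9.0601*r^6 + 36.3608*r^5 + 33.5318*r^4 - 13.8656*r^3 - 15.7055*r^2 + 1.2936*r + 1.7424)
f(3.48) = 0.03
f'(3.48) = -0.01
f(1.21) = -0.08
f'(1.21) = 0.41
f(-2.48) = 1.30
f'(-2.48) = 3.37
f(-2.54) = 1.13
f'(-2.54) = 2.65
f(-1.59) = -3.43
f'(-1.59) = 5.18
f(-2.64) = 0.90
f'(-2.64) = 1.86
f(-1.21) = -2.84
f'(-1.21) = -0.89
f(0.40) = 9.18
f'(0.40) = 140.80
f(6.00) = 0.01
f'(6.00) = -0.00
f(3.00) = 0.03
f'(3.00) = -0.01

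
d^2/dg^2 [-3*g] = 0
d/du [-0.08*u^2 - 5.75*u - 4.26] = -0.16*u - 5.75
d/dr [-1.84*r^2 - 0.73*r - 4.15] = -3.68*r - 0.73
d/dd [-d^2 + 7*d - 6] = 7 - 2*d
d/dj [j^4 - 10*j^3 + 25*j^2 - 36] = 2*j*(2*j^2 - 15*j + 25)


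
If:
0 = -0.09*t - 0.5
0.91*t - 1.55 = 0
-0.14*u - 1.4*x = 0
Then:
No Solution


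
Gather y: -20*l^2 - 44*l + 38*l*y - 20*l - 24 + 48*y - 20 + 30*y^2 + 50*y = -20*l^2 - 64*l + 30*y^2 + y*(38*l + 98) - 44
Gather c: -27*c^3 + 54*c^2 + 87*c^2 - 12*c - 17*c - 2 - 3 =-27*c^3 + 141*c^2 - 29*c - 5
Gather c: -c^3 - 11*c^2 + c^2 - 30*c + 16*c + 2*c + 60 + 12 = -c^3 - 10*c^2 - 12*c + 72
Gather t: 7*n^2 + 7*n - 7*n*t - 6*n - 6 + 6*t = 7*n^2 + n + t*(6 - 7*n) - 6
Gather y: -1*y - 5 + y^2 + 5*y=y^2 + 4*y - 5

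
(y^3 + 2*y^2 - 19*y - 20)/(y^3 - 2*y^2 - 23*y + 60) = (y + 1)/(y - 3)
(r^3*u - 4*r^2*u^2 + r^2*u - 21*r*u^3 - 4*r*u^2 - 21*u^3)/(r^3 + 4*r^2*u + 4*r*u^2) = u*(r^3 - 4*r^2*u + r^2 - 21*r*u^2 - 4*r*u - 21*u^2)/(r*(r^2 + 4*r*u + 4*u^2))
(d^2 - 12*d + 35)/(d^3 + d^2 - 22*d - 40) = (d - 7)/(d^2 + 6*d + 8)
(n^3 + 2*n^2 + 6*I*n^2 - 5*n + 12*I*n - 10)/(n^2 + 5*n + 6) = (n^2 + 6*I*n - 5)/(n + 3)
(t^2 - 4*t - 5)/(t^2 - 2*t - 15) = (t + 1)/(t + 3)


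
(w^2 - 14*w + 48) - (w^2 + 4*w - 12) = 60 - 18*w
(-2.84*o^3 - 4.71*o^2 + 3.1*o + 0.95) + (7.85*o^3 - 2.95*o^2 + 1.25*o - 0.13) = 5.01*o^3 - 7.66*o^2 + 4.35*o + 0.82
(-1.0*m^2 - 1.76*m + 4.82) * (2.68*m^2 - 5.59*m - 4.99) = -2.68*m^4 + 0.8732*m^3 + 27.746*m^2 - 18.1614*m - 24.0518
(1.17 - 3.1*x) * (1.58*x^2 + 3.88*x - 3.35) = -4.898*x^3 - 10.1794*x^2 + 14.9246*x - 3.9195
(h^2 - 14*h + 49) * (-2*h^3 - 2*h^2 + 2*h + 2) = -2*h^5 + 26*h^4 - 68*h^3 - 124*h^2 + 70*h + 98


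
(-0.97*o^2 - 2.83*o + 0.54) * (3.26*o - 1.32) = -3.1622*o^3 - 7.9454*o^2 + 5.496*o - 0.7128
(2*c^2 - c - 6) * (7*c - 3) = 14*c^3 - 13*c^2 - 39*c + 18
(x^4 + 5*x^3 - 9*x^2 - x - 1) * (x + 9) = x^5 + 14*x^4 + 36*x^3 - 82*x^2 - 10*x - 9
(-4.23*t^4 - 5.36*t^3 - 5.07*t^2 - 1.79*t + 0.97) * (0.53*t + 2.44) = -2.2419*t^5 - 13.162*t^4 - 15.7655*t^3 - 13.3195*t^2 - 3.8535*t + 2.3668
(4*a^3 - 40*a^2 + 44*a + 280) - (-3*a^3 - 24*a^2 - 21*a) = 7*a^3 - 16*a^2 + 65*a + 280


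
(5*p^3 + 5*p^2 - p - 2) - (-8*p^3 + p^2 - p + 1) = 13*p^3 + 4*p^2 - 3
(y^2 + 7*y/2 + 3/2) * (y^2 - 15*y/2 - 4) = y^4 - 4*y^3 - 115*y^2/4 - 101*y/4 - 6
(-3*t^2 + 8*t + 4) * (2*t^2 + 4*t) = -6*t^4 + 4*t^3 + 40*t^2 + 16*t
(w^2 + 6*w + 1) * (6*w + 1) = 6*w^3 + 37*w^2 + 12*w + 1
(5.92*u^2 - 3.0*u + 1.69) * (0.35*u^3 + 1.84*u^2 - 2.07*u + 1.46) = 2.072*u^5 + 9.8428*u^4 - 17.1829*u^3 + 17.9628*u^2 - 7.8783*u + 2.4674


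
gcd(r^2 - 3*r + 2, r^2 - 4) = r - 2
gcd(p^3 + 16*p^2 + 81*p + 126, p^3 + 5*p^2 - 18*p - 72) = p^2 + 9*p + 18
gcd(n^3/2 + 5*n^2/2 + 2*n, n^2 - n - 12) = 1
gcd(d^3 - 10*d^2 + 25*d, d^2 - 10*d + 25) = d^2 - 10*d + 25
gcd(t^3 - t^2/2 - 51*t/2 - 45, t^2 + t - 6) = t + 3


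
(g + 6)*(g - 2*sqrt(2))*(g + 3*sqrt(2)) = g^3 + sqrt(2)*g^2 + 6*g^2 - 12*g + 6*sqrt(2)*g - 72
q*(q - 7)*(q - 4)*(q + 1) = q^4 - 10*q^3 + 17*q^2 + 28*q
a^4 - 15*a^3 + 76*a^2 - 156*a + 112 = (a - 7)*(a - 4)*(a - 2)^2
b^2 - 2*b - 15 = (b - 5)*(b + 3)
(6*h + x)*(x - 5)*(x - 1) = 6*h*x^2 - 36*h*x + 30*h + x^3 - 6*x^2 + 5*x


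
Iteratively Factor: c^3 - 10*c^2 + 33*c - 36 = (c - 3)*(c^2 - 7*c + 12) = (c - 4)*(c - 3)*(c - 3)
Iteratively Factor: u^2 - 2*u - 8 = (u + 2)*(u - 4)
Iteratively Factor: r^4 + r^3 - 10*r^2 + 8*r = (r - 2)*(r^3 + 3*r^2 - 4*r) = r*(r - 2)*(r^2 + 3*r - 4) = r*(r - 2)*(r + 4)*(r - 1)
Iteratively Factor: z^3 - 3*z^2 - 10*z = (z)*(z^2 - 3*z - 10) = z*(z - 5)*(z + 2)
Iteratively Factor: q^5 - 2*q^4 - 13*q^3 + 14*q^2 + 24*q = (q + 1)*(q^4 - 3*q^3 - 10*q^2 + 24*q) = (q - 2)*(q + 1)*(q^3 - q^2 - 12*q) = q*(q - 2)*(q + 1)*(q^2 - q - 12) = q*(q - 2)*(q + 1)*(q + 3)*(q - 4)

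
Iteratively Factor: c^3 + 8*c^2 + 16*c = (c)*(c^2 + 8*c + 16) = c*(c + 4)*(c + 4)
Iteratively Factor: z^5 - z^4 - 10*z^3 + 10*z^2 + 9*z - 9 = (z - 1)*(z^4 - 10*z^2 + 9) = (z - 1)^2*(z^3 + z^2 - 9*z - 9) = (z - 1)^2*(z + 1)*(z^2 - 9) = (z - 3)*(z - 1)^2*(z + 1)*(z + 3)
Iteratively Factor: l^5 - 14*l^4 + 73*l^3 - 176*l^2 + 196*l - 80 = (l - 2)*(l^4 - 12*l^3 + 49*l^2 - 78*l + 40) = (l - 2)*(l - 1)*(l^3 - 11*l^2 + 38*l - 40) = (l - 4)*(l - 2)*(l - 1)*(l^2 - 7*l + 10) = (l - 4)*(l - 2)^2*(l - 1)*(l - 5)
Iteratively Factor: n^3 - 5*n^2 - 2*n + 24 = (n - 4)*(n^2 - n - 6) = (n - 4)*(n + 2)*(n - 3)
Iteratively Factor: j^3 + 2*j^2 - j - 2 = (j + 2)*(j^2 - 1) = (j - 1)*(j + 2)*(j + 1)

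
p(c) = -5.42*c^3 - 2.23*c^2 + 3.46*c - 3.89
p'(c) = -16.26*c^2 - 4.46*c + 3.46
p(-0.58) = -5.59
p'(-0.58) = 0.58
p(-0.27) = -4.88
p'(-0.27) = 3.48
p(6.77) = -1764.44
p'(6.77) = -771.98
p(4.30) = -461.17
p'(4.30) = -316.37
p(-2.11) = 29.80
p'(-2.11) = -59.52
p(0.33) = -3.19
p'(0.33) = 0.22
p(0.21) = -3.31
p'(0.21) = 1.81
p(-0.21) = -4.66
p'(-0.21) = 3.68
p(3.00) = -159.92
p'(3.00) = -156.26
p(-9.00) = 3735.52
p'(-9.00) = -1273.46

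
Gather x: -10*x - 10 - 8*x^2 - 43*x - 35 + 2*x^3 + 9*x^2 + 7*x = 2*x^3 + x^2 - 46*x - 45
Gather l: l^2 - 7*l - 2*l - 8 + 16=l^2 - 9*l + 8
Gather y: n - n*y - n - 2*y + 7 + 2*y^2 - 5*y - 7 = 2*y^2 + y*(-n - 7)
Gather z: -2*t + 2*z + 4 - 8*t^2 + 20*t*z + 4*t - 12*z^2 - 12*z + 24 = -8*t^2 + 2*t - 12*z^2 + z*(20*t - 10) + 28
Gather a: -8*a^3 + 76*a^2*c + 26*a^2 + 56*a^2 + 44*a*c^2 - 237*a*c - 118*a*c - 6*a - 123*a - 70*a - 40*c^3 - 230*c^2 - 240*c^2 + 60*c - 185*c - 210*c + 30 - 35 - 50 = -8*a^3 + a^2*(76*c + 82) + a*(44*c^2 - 355*c - 199) - 40*c^3 - 470*c^2 - 335*c - 55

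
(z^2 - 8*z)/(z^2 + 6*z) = (z - 8)/(z + 6)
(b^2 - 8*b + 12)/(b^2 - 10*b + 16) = (b - 6)/(b - 8)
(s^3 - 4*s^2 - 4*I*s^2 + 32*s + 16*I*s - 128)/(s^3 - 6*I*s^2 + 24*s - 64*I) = (s - 4)/(s - 2*I)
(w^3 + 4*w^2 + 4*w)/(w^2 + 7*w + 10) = w*(w + 2)/(w + 5)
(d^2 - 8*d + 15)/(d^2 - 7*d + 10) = (d - 3)/(d - 2)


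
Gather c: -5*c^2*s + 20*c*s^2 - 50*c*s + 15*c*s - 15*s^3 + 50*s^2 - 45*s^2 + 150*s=-5*c^2*s + c*(20*s^2 - 35*s) - 15*s^3 + 5*s^2 + 150*s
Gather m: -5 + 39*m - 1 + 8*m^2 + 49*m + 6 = 8*m^2 + 88*m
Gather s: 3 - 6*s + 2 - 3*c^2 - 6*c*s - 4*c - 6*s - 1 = -3*c^2 - 4*c + s*(-6*c - 12) + 4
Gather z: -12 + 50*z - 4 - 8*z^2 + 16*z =-8*z^2 + 66*z - 16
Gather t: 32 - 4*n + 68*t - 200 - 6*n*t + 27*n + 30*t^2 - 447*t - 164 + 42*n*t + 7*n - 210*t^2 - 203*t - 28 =30*n - 180*t^2 + t*(36*n - 582) - 360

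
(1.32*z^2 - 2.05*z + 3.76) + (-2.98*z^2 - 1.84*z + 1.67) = -1.66*z^2 - 3.89*z + 5.43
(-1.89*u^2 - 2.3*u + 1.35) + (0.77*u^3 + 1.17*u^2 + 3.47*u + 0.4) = 0.77*u^3 - 0.72*u^2 + 1.17*u + 1.75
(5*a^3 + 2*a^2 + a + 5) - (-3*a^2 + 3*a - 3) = 5*a^3 + 5*a^2 - 2*a + 8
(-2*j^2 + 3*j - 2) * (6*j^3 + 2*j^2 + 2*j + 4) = -12*j^5 + 14*j^4 - 10*j^3 - 6*j^2 + 8*j - 8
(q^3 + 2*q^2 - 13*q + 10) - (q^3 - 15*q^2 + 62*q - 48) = 17*q^2 - 75*q + 58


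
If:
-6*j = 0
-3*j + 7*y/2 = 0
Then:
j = 0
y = 0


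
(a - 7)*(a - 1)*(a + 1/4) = a^3 - 31*a^2/4 + 5*a + 7/4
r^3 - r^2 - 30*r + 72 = (r - 4)*(r - 3)*(r + 6)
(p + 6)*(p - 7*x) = p^2 - 7*p*x + 6*p - 42*x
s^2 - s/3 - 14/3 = (s - 7/3)*(s + 2)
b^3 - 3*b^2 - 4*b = b*(b - 4)*(b + 1)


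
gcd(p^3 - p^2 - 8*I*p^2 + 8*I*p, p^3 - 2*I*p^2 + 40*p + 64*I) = p - 8*I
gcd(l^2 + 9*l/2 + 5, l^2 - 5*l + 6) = 1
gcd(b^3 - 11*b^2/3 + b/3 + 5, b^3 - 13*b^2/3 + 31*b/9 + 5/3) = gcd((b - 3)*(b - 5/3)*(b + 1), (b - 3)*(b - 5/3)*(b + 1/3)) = b^2 - 14*b/3 + 5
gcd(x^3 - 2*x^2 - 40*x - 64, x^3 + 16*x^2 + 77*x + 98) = x + 2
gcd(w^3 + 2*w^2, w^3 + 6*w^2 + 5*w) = w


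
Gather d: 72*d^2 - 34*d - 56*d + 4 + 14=72*d^2 - 90*d + 18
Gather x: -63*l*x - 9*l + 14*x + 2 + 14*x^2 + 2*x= -9*l + 14*x^2 + x*(16 - 63*l) + 2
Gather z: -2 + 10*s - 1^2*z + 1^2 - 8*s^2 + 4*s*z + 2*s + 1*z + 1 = -8*s^2 + 4*s*z + 12*s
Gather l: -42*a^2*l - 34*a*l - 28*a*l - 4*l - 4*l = l*(-42*a^2 - 62*a - 8)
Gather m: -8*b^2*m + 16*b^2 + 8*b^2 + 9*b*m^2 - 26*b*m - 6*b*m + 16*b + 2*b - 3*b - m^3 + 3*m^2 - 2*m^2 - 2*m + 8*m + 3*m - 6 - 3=24*b^2 + 15*b - m^3 + m^2*(9*b + 1) + m*(-8*b^2 - 32*b + 9) - 9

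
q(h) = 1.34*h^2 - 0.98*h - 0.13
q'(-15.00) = -41.18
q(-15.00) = 316.07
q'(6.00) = 15.10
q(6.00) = 42.23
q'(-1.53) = -5.08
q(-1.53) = 4.51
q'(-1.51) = -5.03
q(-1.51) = 4.41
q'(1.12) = 2.02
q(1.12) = 0.45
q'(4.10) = 10.01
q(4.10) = 18.38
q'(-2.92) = -8.81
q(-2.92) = 14.16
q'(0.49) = 0.33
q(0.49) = -0.29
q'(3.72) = 8.99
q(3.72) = 14.77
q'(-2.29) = -7.12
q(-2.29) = 9.14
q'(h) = 2.68*h - 0.98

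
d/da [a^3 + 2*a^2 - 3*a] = 3*a^2 + 4*a - 3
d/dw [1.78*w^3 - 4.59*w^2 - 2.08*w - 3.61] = 5.34*w^2 - 9.18*w - 2.08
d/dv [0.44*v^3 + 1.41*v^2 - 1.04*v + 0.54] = 1.32*v^2 + 2.82*v - 1.04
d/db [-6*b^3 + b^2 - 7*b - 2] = -18*b^2 + 2*b - 7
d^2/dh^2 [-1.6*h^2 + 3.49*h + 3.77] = -3.20000000000000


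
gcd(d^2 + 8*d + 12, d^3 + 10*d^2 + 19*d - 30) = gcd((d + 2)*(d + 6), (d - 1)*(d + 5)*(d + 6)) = d + 6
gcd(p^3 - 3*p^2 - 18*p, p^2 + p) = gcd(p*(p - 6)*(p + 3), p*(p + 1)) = p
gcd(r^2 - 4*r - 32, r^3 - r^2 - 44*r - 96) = r^2 - 4*r - 32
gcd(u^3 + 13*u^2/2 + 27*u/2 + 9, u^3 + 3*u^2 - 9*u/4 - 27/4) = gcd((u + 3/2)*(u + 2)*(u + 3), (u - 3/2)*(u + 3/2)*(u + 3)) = u^2 + 9*u/2 + 9/2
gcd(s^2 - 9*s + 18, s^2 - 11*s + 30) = s - 6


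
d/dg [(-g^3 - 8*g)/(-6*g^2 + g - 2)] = (-g*(12*g - 1)*(g^2 + 8) + (3*g^2 + 8)*(6*g^2 - g + 2))/(6*g^2 - g + 2)^2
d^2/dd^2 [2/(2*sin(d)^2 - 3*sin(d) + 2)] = 2*(-16*sin(d)^4 + 18*sin(d)^3 + 31*sin(d)^2 - 42*sin(d) + 10)/(-3*sin(d) - cos(2*d) + 3)^3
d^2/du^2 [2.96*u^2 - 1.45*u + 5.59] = 5.92000000000000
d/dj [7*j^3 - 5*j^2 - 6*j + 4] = 21*j^2 - 10*j - 6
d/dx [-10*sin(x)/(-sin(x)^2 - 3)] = 10*(cos(x)^2 + 2)*cos(x)/(sin(x)^2 + 3)^2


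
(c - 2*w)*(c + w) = c^2 - c*w - 2*w^2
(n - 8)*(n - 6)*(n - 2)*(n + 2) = n^4 - 14*n^3 + 44*n^2 + 56*n - 192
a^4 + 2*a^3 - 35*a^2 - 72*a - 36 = (a - 6)*(a + 1)^2*(a + 6)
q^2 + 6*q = q*(q + 6)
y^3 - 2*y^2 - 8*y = y*(y - 4)*(y + 2)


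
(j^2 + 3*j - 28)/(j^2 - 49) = (j - 4)/(j - 7)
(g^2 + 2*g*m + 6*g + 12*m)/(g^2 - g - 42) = (g + 2*m)/(g - 7)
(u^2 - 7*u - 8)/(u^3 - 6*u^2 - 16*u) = (u + 1)/(u*(u + 2))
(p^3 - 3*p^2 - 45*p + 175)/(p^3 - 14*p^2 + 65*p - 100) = (p + 7)/(p - 4)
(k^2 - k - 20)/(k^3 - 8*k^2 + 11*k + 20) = (k + 4)/(k^2 - 3*k - 4)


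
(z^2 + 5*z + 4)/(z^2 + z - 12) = (z + 1)/(z - 3)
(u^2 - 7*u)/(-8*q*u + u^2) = (7 - u)/(8*q - u)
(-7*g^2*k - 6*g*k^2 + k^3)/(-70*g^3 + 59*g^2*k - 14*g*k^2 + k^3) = k*(g + k)/(10*g^2 - 7*g*k + k^2)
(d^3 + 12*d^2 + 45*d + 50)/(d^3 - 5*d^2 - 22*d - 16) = (d^2 + 10*d + 25)/(d^2 - 7*d - 8)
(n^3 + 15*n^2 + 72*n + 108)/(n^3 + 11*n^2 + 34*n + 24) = (n^2 + 9*n + 18)/(n^2 + 5*n + 4)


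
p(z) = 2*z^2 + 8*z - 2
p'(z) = 4*z + 8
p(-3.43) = -5.91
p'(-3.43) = -5.72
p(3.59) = 52.50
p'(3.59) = 22.36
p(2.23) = 25.79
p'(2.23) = 16.92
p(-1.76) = -9.88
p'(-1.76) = 0.96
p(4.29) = 69.13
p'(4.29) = 25.16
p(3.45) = 49.40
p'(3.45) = 21.80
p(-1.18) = -8.66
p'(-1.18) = 3.28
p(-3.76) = -3.80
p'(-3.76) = -7.04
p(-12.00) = 190.00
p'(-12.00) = -40.00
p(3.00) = 40.00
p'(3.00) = 20.00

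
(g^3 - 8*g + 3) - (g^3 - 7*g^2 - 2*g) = 7*g^2 - 6*g + 3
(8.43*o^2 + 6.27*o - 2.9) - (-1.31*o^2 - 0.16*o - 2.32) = 9.74*o^2 + 6.43*o - 0.58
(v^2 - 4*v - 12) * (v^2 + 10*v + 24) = v^4 + 6*v^3 - 28*v^2 - 216*v - 288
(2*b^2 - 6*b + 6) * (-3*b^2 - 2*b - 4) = -6*b^4 + 14*b^3 - 14*b^2 + 12*b - 24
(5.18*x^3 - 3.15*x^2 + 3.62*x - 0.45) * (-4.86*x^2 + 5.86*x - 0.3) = -25.1748*x^5 + 45.6638*x^4 - 37.6062*x^3 + 24.3452*x^2 - 3.723*x + 0.135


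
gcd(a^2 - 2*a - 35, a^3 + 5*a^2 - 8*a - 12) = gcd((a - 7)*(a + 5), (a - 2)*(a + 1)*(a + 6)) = 1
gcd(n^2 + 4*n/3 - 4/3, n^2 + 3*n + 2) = n + 2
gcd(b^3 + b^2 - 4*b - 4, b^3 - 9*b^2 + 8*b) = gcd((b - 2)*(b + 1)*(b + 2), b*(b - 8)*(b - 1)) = 1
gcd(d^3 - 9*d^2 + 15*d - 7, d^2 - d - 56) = 1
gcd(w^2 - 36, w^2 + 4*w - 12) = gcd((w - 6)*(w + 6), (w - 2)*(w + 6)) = w + 6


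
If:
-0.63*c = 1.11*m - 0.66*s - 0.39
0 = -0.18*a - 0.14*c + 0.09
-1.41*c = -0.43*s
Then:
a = 0.5 - 0.237194641449961*s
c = 0.304964539007092*s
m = 0.421506612995975*s + 0.351351351351351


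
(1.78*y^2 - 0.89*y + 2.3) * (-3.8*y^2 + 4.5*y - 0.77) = -6.764*y^4 + 11.392*y^3 - 14.1156*y^2 + 11.0353*y - 1.771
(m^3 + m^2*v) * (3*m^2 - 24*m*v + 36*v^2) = 3*m^5 - 21*m^4*v + 12*m^3*v^2 + 36*m^2*v^3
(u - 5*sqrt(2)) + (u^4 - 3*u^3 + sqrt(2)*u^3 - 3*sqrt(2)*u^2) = u^4 - 3*u^3 + sqrt(2)*u^3 - 3*sqrt(2)*u^2 + u - 5*sqrt(2)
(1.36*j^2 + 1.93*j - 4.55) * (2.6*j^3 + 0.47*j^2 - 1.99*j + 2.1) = 3.536*j^5 + 5.6572*j^4 - 13.6293*j^3 - 3.1232*j^2 + 13.1075*j - 9.555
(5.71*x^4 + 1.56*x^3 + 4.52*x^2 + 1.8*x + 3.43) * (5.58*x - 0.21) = 31.8618*x^5 + 7.5057*x^4 + 24.894*x^3 + 9.0948*x^2 + 18.7614*x - 0.7203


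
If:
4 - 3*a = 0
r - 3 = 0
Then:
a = 4/3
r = 3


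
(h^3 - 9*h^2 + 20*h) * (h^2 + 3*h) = h^5 - 6*h^4 - 7*h^3 + 60*h^2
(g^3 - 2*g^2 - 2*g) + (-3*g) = g^3 - 2*g^2 - 5*g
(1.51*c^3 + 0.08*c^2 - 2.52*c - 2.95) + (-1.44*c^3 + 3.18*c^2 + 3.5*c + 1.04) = 0.0700000000000001*c^3 + 3.26*c^2 + 0.98*c - 1.91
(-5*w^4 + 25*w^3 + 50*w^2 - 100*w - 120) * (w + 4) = -5*w^5 + 5*w^4 + 150*w^3 + 100*w^2 - 520*w - 480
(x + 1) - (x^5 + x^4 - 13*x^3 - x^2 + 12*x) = -x^5 - x^4 + 13*x^3 + x^2 - 11*x + 1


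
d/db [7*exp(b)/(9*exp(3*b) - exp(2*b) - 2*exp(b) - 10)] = 7*(-18*exp(3*b) + exp(2*b) - 10)*exp(b)/(81*exp(6*b) - 18*exp(5*b) - 35*exp(4*b) - 176*exp(3*b) + 24*exp(2*b) + 40*exp(b) + 100)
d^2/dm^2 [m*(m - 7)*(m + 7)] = 6*m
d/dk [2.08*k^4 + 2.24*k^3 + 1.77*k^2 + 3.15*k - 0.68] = 8.32*k^3 + 6.72*k^2 + 3.54*k + 3.15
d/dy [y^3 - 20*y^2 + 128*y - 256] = 3*y^2 - 40*y + 128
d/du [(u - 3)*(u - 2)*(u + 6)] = 3*u^2 + 2*u - 24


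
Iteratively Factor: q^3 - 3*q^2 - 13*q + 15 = (q + 3)*(q^2 - 6*q + 5) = (q - 1)*(q + 3)*(q - 5)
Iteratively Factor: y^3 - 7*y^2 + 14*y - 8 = (y - 2)*(y^2 - 5*y + 4) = (y - 4)*(y - 2)*(y - 1)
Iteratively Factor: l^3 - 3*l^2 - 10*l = (l)*(l^2 - 3*l - 10) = l*(l - 5)*(l + 2)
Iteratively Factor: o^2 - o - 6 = (o - 3)*(o + 2)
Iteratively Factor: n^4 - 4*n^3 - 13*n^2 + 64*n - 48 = (n + 4)*(n^3 - 8*n^2 + 19*n - 12) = (n - 1)*(n + 4)*(n^2 - 7*n + 12) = (n - 3)*(n - 1)*(n + 4)*(n - 4)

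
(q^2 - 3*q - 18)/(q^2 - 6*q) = (q + 3)/q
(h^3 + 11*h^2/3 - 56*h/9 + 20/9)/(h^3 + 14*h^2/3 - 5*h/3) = (9*h^2 - 12*h + 4)/(3*h*(3*h - 1))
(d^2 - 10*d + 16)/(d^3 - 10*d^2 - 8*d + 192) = (d - 2)/(d^2 - 2*d - 24)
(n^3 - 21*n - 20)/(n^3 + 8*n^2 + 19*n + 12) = (n - 5)/(n + 3)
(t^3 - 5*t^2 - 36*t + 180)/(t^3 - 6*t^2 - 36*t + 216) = (t - 5)/(t - 6)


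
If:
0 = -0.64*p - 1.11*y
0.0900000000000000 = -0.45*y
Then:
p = 0.35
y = -0.20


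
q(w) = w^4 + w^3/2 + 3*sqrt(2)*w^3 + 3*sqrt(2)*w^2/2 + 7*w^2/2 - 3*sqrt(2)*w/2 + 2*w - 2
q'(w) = 4*w^3 + 3*w^2/2 + 9*sqrt(2)*w^2 + 3*sqrt(2)*w + 7*w - 3*sqrt(2)/2 + 2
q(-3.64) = 19.74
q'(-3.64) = -45.44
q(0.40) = -0.82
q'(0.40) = 6.91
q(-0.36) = -1.43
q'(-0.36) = -2.51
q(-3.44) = 11.91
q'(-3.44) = -33.26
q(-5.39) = 263.34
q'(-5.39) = -273.73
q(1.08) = 11.76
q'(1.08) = 33.66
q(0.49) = -0.09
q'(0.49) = 9.27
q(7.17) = 4677.14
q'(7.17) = 2286.34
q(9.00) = 10470.62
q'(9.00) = 4169.52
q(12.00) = 29737.30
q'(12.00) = 9095.61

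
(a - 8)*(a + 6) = a^2 - 2*a - 48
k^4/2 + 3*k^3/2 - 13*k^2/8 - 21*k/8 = k*(k/2 + 1/2)*(k - 3/2)*(k + 7/2)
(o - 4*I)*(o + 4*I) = o^2 + 16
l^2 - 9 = (l - 3)*(l + 3)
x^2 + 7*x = x*(x + 7)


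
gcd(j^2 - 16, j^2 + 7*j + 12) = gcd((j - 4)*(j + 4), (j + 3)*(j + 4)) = j + 4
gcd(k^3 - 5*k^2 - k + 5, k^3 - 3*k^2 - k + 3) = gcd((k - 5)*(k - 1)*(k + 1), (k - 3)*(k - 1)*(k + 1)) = k^2 - 1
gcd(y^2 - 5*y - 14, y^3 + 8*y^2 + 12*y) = y + 2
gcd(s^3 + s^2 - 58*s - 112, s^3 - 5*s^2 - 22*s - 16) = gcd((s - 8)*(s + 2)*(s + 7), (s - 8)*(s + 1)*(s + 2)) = s^2 - 6*s - 16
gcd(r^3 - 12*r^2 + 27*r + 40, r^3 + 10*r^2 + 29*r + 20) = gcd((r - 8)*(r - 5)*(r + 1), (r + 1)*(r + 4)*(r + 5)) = r + 1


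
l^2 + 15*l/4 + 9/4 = (l + 3/4)*(l + 3)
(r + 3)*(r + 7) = r^2 + 10*r + 21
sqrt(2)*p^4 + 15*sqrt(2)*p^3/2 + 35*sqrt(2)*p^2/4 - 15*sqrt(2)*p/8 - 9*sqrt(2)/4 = (p - 1/2)*(p + 3/2)*(p + 6)*(sqrt(2)*p + sqrt(2)/2)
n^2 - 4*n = n*(n - 4)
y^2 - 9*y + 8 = (y - 8)*(y - 1)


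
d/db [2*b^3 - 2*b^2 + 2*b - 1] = 6*b^2 - 4*b + 2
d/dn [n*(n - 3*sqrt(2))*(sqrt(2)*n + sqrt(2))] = 3*sqrt(2)*n^2 - 12*n + 2*sqrt(2)*n - 6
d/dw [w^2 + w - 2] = 2*w + 1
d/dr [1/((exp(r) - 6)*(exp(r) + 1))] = (5 - 2*exp(r))*exp(r)/(exp(4*r) - 10*exp(3*r) + 13*exp(2*r) + 60*exp(r) + 36)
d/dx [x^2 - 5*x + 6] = 2*x - 5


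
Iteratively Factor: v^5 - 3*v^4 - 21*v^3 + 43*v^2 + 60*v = (v - 3)*(v^4 - 21*v^2 - 20*v) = (v - 3)*(v + 4)*(v^3 - 4*v^2 - 5*v) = (v - 5)*(v - 3)*(v + 4)*(v^2 + v) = (v - 5)*(v - 3)*(v + 1)*(v + 4)*(v)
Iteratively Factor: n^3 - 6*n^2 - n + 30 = (n + 2)*(n^2 - 8*n + 15) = (n - 3)*(n + 2)*(n - 5)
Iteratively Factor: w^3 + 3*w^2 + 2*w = (w + 2)*(w^2 + w) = w*(w + 2)*(w + 1)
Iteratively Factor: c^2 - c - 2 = (c - 2)*(c + 1)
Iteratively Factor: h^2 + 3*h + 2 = (h + 2)*(h + 1)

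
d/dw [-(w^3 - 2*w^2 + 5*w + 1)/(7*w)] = -2*w/7 + 2/7 + 1/(7*w^2)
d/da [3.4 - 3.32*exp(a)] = -3.32*exp(a)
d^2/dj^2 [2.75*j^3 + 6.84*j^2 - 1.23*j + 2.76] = 16.5*j + 13.68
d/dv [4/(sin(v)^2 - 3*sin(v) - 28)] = 4*(3 - 2*sin(v))*cos(v)/((sin(v) - 7)^2*(sin(v) + 4)^2)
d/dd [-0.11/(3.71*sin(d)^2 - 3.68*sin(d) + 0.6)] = (0.8162*sin(d) - 0.4048)*cos(d)/(3.71*sin(d)^2 - 3.68*sin(d) + 0.6)^2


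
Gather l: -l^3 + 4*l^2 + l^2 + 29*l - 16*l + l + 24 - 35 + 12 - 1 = -l^3 + 5*l^2 + 14*l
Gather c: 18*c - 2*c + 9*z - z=16*c + 8*z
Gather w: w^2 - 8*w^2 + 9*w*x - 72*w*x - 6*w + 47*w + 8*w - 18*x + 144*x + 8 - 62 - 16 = -7*w^2 + w*(49 - 63*x) + 126*x - 70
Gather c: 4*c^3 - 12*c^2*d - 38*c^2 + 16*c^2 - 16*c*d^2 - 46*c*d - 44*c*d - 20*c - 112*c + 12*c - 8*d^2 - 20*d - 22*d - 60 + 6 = 4*c^3 + c^2*(-12*d - 22) + c*(-16*d^2 - 90*d - 120) - 8*d^2 - 42*d - 54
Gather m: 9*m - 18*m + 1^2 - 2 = -9*m - 1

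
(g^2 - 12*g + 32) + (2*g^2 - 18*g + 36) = 3*g^2 - 30*g + 68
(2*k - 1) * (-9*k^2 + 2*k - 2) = -18*k^3 + 13*k^2 - 6*k + 2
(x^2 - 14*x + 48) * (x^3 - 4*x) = x^5 - 14*x^4 + 44*x^3 + 56*x^2 - 192*x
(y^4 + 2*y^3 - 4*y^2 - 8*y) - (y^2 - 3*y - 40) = y^4 + 2*y^3 - 5*y^2 - 5*y + 40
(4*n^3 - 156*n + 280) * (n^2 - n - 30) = 4*n^5 - 4*n^4 - 276*n^3 + 436*n^2 + 4400*n - 8400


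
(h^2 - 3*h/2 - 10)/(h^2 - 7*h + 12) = (h + 5/2)/(h - 3)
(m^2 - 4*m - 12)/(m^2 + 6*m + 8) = (m - 6)/(m + 4)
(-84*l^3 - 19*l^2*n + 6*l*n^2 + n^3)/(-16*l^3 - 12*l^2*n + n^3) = (21*l^2 + 10*l*n + n^2)/(4*l^2 + 4*l*n + n^2)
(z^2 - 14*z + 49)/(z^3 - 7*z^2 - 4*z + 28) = (z - 7)/(z^2 - 4)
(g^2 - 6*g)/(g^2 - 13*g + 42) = g/(g - 7)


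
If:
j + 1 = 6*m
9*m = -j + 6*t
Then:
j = 12*t/5 - 3/5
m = 2*t/5 + 1/15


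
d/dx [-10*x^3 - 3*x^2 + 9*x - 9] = -30*x^2 - 6*x + 9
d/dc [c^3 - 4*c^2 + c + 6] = 3*c^2 - 8*c + 1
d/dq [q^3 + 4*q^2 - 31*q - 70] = 3*q^2 + 8*q - 31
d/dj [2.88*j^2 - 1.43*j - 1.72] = 5.76*j - 1.43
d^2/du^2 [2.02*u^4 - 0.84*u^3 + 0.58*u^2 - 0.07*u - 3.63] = 24.24*u^2 - 5.04*u + 1.16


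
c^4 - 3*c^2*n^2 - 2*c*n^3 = c*(c - 2*n)*(c + n)^2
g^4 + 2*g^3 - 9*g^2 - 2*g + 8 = (g - 2)*(g - 1)*(g + 1)*(g + 4)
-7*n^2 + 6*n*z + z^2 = (-n + z)*(7*n + z)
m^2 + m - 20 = (m - 4)*(m + 5)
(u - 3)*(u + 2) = u^2 - u - 6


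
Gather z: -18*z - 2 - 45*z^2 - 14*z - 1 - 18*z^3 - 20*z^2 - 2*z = -18*z^3 - 65*z^2 - 34*z - 3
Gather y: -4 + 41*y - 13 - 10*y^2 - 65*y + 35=-10*y^2 - 24*y + 18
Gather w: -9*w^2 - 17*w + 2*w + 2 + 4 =-9*w^2 - 15*w + 6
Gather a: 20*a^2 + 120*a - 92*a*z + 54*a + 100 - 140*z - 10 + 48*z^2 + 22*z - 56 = 20*a^2 + a*(174 - 92*z) + 48*z^2 - 118*z + 34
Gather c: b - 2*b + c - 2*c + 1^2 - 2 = -b - c - 1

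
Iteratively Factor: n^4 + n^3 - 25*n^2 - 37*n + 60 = (n - 5)*(n^3 + 6*n^2 + 5*n - 12) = (n - 5)*(n - 1)*(n^2 + 7*n + 12) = (n - 5)*(n - 1)*(n + 4)*(n + 3)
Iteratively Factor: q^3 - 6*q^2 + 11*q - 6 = (q - 1)*(q^2 - 5*q + 6) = (q - 3)*(q - 1)*(q - 2)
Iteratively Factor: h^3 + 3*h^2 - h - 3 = (h + 3)*(h^2 - 1) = (h - 1)*(h + 3)*(h + 1)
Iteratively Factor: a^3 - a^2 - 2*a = (a)*(a^2 - a - 2) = a*(a - 2)*(a + 1)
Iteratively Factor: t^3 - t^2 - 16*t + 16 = (t - 1)*(t^2 - 16) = (t - 4)*(t - 1)*(t + 4)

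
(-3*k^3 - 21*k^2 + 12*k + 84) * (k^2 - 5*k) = -3*k^5 - 6*k^4 + 117*k^3 + 24*k^2 - 420*k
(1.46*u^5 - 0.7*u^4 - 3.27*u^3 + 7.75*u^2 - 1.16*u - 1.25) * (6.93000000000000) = 10.1178*u^5 - 4.851*u^4 - 22.6611*u^3 + 53.7075*u^2 - 8.0388*u - 8.6625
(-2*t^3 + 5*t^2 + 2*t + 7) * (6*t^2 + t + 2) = -12*t^5 + 28*t^4 + 13*t^3 + 54*t^2 + 11*t + 14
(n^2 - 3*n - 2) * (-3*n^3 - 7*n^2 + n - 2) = -3*n^5 + 2*n^4 + 28*n^3 + 9*n^2 + 4*n + 4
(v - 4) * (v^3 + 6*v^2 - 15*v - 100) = v^4 + 2*v^3 - 39*v^2 - 40*v + 400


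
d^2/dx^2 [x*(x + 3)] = 2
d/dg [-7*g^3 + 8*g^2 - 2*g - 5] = -21*g^2 + 16*g - 2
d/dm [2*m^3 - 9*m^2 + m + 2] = 6*m^2 - 18*m + 1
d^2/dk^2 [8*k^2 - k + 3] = 16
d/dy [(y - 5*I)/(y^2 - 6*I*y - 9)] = (-y + 7*I)/(y^3 - 9*I*y^2 - 27*y + 27*I)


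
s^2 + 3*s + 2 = (s + 1)*(s + 2)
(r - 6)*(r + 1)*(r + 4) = r^3 - r^2 - 26*r - 24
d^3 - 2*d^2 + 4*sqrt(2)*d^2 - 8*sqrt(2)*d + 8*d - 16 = (d - 2)*(d + 2*sqrt(2))^2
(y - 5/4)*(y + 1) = y^2 - y/4 - 5/4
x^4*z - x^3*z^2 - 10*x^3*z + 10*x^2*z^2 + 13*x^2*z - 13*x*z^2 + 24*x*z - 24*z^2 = (x - 8)*(x - 3)*(x - z)*(x*z + z)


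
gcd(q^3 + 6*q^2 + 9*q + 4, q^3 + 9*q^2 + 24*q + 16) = q^2 + 5*q + 4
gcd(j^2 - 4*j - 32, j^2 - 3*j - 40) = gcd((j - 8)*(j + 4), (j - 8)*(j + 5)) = j - 8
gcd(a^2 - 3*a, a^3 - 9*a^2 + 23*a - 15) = a - 3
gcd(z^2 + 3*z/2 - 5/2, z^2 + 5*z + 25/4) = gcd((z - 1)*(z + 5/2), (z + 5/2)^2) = z + 5/2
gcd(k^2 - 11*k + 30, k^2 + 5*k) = 1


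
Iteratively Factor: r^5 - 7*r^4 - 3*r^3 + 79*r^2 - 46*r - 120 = (r + 3)*(r^4 - 10*r^3 + 27*r^2 - 2*r - 40) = (r - 5)*(r + 3)*(r^3 - 5*r^2 + 2*r + 8) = (r - 5)*(r - 2)*(r + 3)*(r^2 - 3*r - 4) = (r - 5)*(r - 2)*(r + 1)*(r + 3)*(r - 4)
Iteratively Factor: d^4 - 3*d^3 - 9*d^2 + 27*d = (d - 3)*(d^3 - 9*d) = (d - 3)*(d + 3)*(d^2 - 3*d) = d*(d - 3)*(d + 3)*(d - 3)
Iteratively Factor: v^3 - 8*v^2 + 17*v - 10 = (v - 1)*(v^2 - 7*v + 10) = (v - 2)*(v - 1)*(v - 5)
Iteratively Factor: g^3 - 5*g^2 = (g - 5)*(g^2) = g*(g - 5)*(g)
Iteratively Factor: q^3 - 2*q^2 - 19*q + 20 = (q - 5)*(q^2 + 3*q - 4) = (q - 5)*(q - 1)*(q + 4)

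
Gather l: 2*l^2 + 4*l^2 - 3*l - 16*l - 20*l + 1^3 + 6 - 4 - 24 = 6*l^2 - 39*l - 21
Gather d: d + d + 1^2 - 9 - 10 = 2*d - 18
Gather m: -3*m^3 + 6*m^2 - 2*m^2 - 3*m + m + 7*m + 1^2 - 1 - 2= -3*m^3 + 4*m^2 + 5*m - 2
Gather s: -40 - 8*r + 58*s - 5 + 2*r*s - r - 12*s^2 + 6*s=-9*r - 12*s^2 + s*(2*r + 64) - 45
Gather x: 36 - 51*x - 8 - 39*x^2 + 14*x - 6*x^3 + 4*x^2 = -6*x^3 - 35*x^2 - 37*x + 28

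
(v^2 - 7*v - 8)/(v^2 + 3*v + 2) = (v - 8)/(v + 2)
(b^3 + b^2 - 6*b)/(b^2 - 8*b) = (b^2 + b - 6)/(b - 8)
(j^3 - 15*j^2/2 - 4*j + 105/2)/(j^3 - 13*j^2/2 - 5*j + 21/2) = (2*j^2 - j - 15)/(2*j^2 + j - 3)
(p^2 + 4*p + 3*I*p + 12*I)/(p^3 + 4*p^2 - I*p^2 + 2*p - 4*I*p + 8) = (p + 3*I)/(p^2 - I*p + 2)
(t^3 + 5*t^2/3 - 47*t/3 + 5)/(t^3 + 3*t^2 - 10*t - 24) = (3*t^2 + 14*t - 5)/(3*(t^2 + 6*t + 8))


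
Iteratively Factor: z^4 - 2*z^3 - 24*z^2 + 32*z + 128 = (z - 4)*(z^3 + 2*z^2 - 16*z - 32) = (z - 4)^2*(z^2 + 6*z + 8) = (z - 4)^2*(z + 2)*(z + 4)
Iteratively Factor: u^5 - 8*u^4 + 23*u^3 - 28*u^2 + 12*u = (u - 3)*(u^4 - 5*u^3 + 8*u^2 - 4*u) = (u - 3)*(u - 2)*(u^3 - 3*u^2 + 2*u) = (u - 3)*(u - 2)*(u - 1)*(u^2 - 2*u) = (u - 3)*(u - 2)^2*(u - 1)*(u)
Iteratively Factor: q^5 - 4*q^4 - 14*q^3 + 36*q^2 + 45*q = (q - 5)*(q^4 + q^3 - 9*q^2 - 9*q) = q*(q - 5)*(q^3 + q^2 - 9*q - 9) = q*(q - 5)*(q + 1)*(q^2 - 9) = q*(q - 5)*(q + 1)*(q + 3)*(q - 3)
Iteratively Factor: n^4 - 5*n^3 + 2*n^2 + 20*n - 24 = (n - 3)*(n^3 - 2*n^2 - 4*n + 8) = (n - 3)*(n - 2)*(n^2 - 4) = (n - 3)*(n - 2)^2*(n + 2)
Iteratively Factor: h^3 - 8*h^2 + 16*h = (h - 4)*(h^2 - 4*h) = h*(h - 4)*(h - 4)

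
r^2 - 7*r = r*(r - 7)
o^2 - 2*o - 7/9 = (o - 7/3)*(o + 1/3)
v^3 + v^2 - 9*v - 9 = (v - 3)*(v + 1)*(v + 3)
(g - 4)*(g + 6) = g^2 + 2*g - 24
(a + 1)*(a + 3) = a^2 + 4*a + 3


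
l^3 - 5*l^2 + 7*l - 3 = (l - 3)*(l - 1)^2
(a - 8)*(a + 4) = a^2 - 4*a - 32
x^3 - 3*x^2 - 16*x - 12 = (x - 6)*(x + 1)*(x + 2)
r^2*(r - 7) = r^3 - 7*r^2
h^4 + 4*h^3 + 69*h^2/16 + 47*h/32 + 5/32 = (h + 1/4)^2*(h + 1)*(h + 5/2)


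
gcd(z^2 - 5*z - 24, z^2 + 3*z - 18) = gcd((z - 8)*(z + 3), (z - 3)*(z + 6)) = 1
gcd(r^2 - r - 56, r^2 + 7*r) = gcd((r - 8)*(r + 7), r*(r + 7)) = r + 7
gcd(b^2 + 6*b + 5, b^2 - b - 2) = b + 1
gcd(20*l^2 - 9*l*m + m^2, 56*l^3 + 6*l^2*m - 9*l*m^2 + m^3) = 4*l - m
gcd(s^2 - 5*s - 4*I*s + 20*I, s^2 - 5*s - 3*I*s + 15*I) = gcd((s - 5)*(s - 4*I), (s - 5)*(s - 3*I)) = s - 5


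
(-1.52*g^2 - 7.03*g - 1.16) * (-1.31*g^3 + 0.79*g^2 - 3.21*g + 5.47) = 1.9912*g^5 + 8.0085*g^4 + 0.8451*g^3 + 13.3355*g^2 - 34.7305*g - 6.3452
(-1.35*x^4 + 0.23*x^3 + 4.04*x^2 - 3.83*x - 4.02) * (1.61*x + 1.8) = -2.1735*x^5 - 2.0597*x^4 + 6.9184*x^3 + 1.1057*x^2 - 13.3662*x - 7.236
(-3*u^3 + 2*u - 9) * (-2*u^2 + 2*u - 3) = 6*u^5 - 6*u^4 + 5*u^3 + 22*u^2 - 24*u + 27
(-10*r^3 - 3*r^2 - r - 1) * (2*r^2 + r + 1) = -20*r^5 - 16*r^4 - 15*r^3 - 6*r^2 - 2*r - 1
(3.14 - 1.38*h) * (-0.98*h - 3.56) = 1.3524*h^2 + 1.8356*h - 11.1784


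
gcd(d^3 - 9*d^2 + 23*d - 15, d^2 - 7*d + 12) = d - 3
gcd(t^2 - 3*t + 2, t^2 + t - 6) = t - 2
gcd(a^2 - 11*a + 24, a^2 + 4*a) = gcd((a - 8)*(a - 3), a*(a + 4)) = 1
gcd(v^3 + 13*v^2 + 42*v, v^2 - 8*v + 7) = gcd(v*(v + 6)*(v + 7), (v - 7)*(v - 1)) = 1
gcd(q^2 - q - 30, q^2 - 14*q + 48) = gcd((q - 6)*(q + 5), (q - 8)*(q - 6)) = q - 6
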